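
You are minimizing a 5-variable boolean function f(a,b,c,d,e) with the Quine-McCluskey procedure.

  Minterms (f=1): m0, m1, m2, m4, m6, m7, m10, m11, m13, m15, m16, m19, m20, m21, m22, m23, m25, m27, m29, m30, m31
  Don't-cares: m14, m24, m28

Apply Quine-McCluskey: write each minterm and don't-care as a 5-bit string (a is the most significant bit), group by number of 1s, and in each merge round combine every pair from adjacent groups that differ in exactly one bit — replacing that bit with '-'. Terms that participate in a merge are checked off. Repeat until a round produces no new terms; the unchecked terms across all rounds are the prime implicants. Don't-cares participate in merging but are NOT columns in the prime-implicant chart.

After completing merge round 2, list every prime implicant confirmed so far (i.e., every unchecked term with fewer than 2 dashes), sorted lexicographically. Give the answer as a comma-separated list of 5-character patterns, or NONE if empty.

0000-

Round 0: 00000✓ 00001✓ 00010✓ 00100✓ 00110✓ 00111✓ 01010✓ 01011✓ 01101✓ 01110✓ 01111✓ 10000✓ 10011✓ 10100✓ 10101✓ 10110✓ 10111✓ 11000✓ 11001✓ 11011✓ 11100✓ 11101✓ 11110✓ 11111✓
Round 1: -0000✓ -0100✓ -0110✓ -0111✓ -1011✓ -1101✓ -1110✓ -1111✓ 0-010✓ 0-110✓ 0-111✓ 00-00✓ 00-10✓ 000-0✓ 0000- 001-0✓ 0011-✓ 01-10✓ 01-11✓ 0101-✓ 011-1✓ 0111-✓ 1-000✓ 1-011✓ 1-100✓ 1-101✓ 1-110✓ 1-111✓ 10-00✓ 10-11✓ 101-0✓ 101-1✓ 1010-✓ 1011-✓ 11-00✓ 11-01✓ 11-11✓ 110-1✓ 1100-✓ 111-0✓ 111-1✓ 1110-✓ 1111-✓
Round 2: --110✓ --111✓ -0-00 -01-0 -011-✓ -1-11 -11-1 -111-✓ 0--10 0-11-✓ 00--0 01-1- 1--00 1--11 1-1-0✓ 1-1-1✓ 1-10-✓ 1-11-✓ 101--✓ 11--1 11-0- 111--✓
Round 3: --11- 1-1--
PIs = {--11-, -0-00, -01-0, -1-11, -11-1, 0--10, 00--0, 0000-, 01-1-, 1--00, 1--11, 1-1--, 11--1, 11-0-}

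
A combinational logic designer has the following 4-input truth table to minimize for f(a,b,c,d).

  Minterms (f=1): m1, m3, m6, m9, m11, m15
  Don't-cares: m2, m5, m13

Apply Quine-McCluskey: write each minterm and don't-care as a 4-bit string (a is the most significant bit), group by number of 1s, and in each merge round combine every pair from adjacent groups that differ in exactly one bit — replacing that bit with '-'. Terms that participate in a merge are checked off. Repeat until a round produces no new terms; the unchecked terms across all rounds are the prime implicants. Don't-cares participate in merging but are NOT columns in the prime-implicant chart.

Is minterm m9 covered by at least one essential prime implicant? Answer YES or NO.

[col 0] 0001*, 0010*, 0011*, 0101*, 0110*, 1001*, 1011*, 1101*, 1111*
[col 1] -001*, -011*, -101*, 0-01*, 0-10, 00-1*, 001-, 1-01*, 1-11*, 10-1*, 11-1*
[col 2] --01, -0-1, 1--1
Prime implicants: --01, -0-1, 0-10, 001-, 1--1
PI chart (minterm → PIs covering it):
  1 | --01,-0-1
  3 | -0-1,001-
  6 | 0-10  (sole → essential)
  9 | --01,-0-1,1--1
  11 | -0-1,1--1
  15 | 1--1  (sole → essential)
Essential prime implicants: 0-10, 1--1

YES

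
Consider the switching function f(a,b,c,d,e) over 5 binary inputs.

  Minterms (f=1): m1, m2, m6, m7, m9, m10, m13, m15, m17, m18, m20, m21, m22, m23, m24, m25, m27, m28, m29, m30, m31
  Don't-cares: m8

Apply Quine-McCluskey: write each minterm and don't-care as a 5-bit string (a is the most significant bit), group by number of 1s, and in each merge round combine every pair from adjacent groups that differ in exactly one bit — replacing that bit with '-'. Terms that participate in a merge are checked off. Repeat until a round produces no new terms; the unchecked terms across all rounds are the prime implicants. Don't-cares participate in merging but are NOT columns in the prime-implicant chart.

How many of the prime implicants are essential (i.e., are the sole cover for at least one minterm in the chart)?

4

size-2^0 implicants → 00001(✓)  00010(✓)  00110(✓)  00111(✓)  01000(✓)  01001(✓)  01010(✓)  01101(✓)  01111(✓)  10001(✓)  10010(✓)  10100(✓)  10101(✓)  10110(✓)  10111(✓)  11000(✓)  11001(✓)  11011(✓)  11100(✓)  11101(✓)  11110(✓)  11111(✓)
size-2^1 implicants → -0001(✓)  -0010(✓)  -0110(✓)  -0111(✓)  -1000(✓)  -1001(✓)  -1101(✓)  -1111(✓)  0-001(✓)  0-010  0-111(✓)  00-10(✓)  0011-(✓)  01-01(✓)  010-0  0100-(✓)  011-1(✓)  1-001(✓)  1-100(✓)  1-101(✓)  1-110(✓)  1-111(✓)  10-01(✓)  10-10(✓)  101-0(✓)  101-1(✓)  1010-(✓)  1011-(✓)  11-00(✓)  11-01(✓)  11-11(✓)  110-1(✓)  1100-(✓)  111-0(✓)  111-1(✓)  1110-(✓)  1111-(✓)
size-2^2 implicants → --001  --111  -0-10  -011-  -1-01  -100-  -11-1  1--01  1-1-0(✓)  1-1-1(✓)  1-10-(✓)  1-11-(✓)  101--(✓)  11--1  11-0-  111--(✓)
size-2^3 implicants → 1-1--
Unchecked terms (primes): --001, --111, -0-10, -011-, -1-01, -100-, -11-1, 0-010, 010-0, 1--01, 1-1--, 11--1, 11-0-
Minterm coverage:
  m1 ⊆ --001 [E]
  m2 ⊆ -0-10,0-010
  m6 ⊆ -0-10,-011-
  m7 ⊆ --111,-011-
  m9 ⊆ --001,-1-01,-100-
  m10 ⊆ 0-010,010-0
  m13 ⊆ -1-01,-11-1
  m15 ⊆ --111,-11-1
  m17 ⊆ --001,1--01
  m18 ⊆ -0-10 [E]
  m20 ⊆ 1-1-- [E]
  m21 ⊆ 1--01,1-1--
  m22 ⊆ -0-10,-011-,1-1--
  m23 ⊆ --111,-011-,1-1--
  m24 ⊆ -100-,11-0-
  m25 ⊆ --001,-1-01,-100-,1--01,11--1,11-0-
  m27 ⊆ 11--1 [E]
  m28 ⊆ 1-1--,11-0-
  m29 ⊆ -1-01,-11-1,1--01,1-1--,11--1,11-0-
  m30 ⊆ 1-1-- [E]
  m31 ⊆ --111,-11-1,1-1--,11--1
E = {--001, -0-10, 1-1--, 11--1}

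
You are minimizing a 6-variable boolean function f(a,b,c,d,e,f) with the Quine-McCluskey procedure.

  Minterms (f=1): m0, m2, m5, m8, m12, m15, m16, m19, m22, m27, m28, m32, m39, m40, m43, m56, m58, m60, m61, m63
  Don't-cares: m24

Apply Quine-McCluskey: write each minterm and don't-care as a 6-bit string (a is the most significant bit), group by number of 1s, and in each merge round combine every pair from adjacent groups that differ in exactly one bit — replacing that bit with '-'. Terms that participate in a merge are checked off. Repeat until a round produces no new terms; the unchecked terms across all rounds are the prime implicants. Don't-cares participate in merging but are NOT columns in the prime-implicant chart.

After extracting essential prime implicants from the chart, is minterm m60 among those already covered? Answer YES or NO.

Round 0: 000000✓ 000010✓ 000101 001000✓ 001100✓ 001111 010000✓ 010011✓ 010110 011000✓ 011011✓ 011100✓ 100000✓ 100111 101000✓ 101011 111000✓ 111010✓ 111100✓ 111101✓ 111111✓
Round 1: -00000✓ -01000✓ -11000✓ -11100✓ 0-0000✓ 0-1000✓ 0-1100✓ 00-000✓ 0000-0 001-00✓ 01-000✓ 01-011 011-00✓ 1-1000✓ 10-000✓ 111-00✓ 1110-0 1111-1 11110-
Round 2: --1000 -0-000 -11-00 0--000 0-1-00
PIs = {--1000, -0-000, -11-00, 0--000, 0-1-00, 0000-0, 000101, 001111, 01-011, 010110, 100111, 101011, 1110-0, 1111-1, 11110-}
Coverage chart:
  m0: -0-000,0--000,0000-0
  m2: 0000-0 ←essential
  m5: 000101 ←essential
  m8: --1000,-0-000,0--000,0-1-00
  m12: 0-1-00 ←essential
  m15: 001111 ←essential
  m16: 0--000 ←essential
  m19: 01-011 ←essential
  m22: 010110 ←essential
  m27: 01-011 ←essential
  m28: -11-00,0-1-00
  m32: -0-000 ←essential
  m39: 100111 ←essential
  m40: --1000,-0-000
  m43: 101011 ←essential
  m56: --1000,-11-00,1110-0
  m58: 1110-0 ←essential
  m60: -11-00,11110-
  m61: 1111-1,11110-
  m63: 1111-1 ←essential
Essential: -0-000, 0--000, 0-1-00, 0000-0, 000101, 001111, 01-011, 010110, 100111, 101011, 1110-0, 1111-1

NO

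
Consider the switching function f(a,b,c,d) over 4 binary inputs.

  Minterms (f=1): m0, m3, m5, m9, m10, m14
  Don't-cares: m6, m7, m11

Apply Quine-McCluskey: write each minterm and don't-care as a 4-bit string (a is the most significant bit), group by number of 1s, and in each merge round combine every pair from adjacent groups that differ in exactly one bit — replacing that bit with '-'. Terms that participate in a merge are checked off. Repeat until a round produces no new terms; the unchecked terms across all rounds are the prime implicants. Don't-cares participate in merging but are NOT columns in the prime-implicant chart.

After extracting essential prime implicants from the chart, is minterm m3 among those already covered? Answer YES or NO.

NO

size-2^0 implicants → 0000  0011(✓)  0101(✓)  0110(✓)  0111(✓)  1001(✓)  1010(✓)  1011(✓)  1110(✓)
size-2^1 implicants → -011  -110  0-11  01-1  011-  1-10  10-1  101-
Unchecked terms (primes): -011, -110, 0-11, 0000, 01-1, 011-, 1-10, 10-1, 101-
Minterm coverage:
  m0 ⊆ 0000 [E]
  m3 ⊆ -011,0-11
  m5 ⊆ 01-1 [E]
  m9 ⊆ 10-1 [E]
  m10 ⊆ 1-10,101-
  m14 ⊆ -110,1-10
E = {0000, 01-1, 10-1}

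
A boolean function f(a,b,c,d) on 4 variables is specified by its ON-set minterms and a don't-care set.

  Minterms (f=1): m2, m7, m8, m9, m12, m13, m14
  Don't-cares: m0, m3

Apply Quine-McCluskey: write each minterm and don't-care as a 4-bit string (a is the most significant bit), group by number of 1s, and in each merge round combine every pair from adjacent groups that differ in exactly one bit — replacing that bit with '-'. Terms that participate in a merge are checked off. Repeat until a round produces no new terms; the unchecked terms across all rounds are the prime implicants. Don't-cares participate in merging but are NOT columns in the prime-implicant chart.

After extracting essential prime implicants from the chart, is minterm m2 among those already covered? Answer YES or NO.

NO

Round 0: 0000✓ 0010✓ 0011✓ 0111✓ 1000✓ 1001✓ 1100✓ 1101✓ 1110✓
Round 1: -000 0-11 00-0 001- 1-00✓ 1-01✓ 100-✓ 11-0 110-✓
Round 2: 1-0-
PIs = {-000, 0-11, 00-0, 001-, 1-0-, 11-0}
Coverage chart:
  m2: 00-0,001-
  m7: 0-11 ←essential
  m8: -000,1-0-
  m9: 1-0- ←essential
  m12: 1-0-,11-0
  m13: 1-0- ←essential
  m14: 11-0 ←essential
Essential: 0-11, 1-0-, 11-0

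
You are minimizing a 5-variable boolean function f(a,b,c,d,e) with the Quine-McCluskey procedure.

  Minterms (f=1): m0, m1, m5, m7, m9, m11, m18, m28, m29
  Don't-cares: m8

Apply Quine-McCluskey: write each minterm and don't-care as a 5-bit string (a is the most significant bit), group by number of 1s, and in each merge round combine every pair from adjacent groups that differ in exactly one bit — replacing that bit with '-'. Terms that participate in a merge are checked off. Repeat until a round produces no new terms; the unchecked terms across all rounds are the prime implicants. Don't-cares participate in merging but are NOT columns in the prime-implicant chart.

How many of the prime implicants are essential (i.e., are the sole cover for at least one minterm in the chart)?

5

Round 0: 00000✓ 00001✓ 00101✓ 00111✓ 01000✓ 01001✓ 01011✓ 10010 11100✓ 11101✓
Round 1: 0-000✓ 0-001✓ 00-01 0000-✓ 001-1 010-1 0100-✓ 1110-
Round 2: 0-00-
PIs = {0-00-, 00-01, 001-1, 010-1, 10010, 1110-}
Coverage chart:
  m0: 0-00- ←essential
  m1: 0-00-,00-01
  m5: 00-01,001-1
  m7: 001-1 ←essential
  m9: 0-00-,010-1
  m11: 010-1 ←essential
  m18: 10010 ←essential
  m28: 1110- ←essential
  m29: 1110- ←essential
Essential: 0-00-, 001-1, 010-1, 10010, 1110-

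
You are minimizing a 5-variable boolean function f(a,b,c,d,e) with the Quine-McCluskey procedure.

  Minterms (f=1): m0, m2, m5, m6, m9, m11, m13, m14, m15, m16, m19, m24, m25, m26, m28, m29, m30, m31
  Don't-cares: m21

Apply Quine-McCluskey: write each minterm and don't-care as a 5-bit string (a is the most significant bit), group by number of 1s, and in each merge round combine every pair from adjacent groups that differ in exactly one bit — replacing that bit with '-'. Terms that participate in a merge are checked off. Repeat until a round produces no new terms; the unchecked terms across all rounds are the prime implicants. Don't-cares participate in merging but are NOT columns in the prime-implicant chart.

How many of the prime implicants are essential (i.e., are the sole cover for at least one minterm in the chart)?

Round 0: 00000✓ 00010✓ 00101✓ 00110✓ 01001✓ 01011✓ 01101✓ 01110✓ 01111✓ 10000✓ 10011 10101✓ 11000✓ 11001✓ 11010✓ 11100✓ 11101✓ 11110✓ 11111✓
Round 1: -0000 -0101✓ -1001✓ -1101✓ -1110✓ -1111✓ 0-101✓ 0-110 00-10 000-0 01-01✓ 01-11✓ 010-1✓ 011-1✓ 0111-✓ 1-000 1-101✓ 11-00✓ 11-01✓ 11-10✓ 110-0✓ 1100-✓ 111-0✓ 111-1✓ 1110-✓ 1111-✓
Round 2: --101 -1-01 -11-1 -111- 01--1 11--0 11-0- 111--
PIs = {--101, -0000, -1-01, -11-1, -111-, 0-110, 00-10, 000-0, 01--1, 1-000, 10011, 11--0, 11-0-, 111--}
Coverage chart:
  m0: -0000,000-0
  m2: 00-10,000-0
  m5: --101 ←essential
  m6: 0-110,00-10
  m9: -1-01,01--1
  m11: 01--1 ←essential
  m13: --101,-1-01,-11-1,01--1
  m14: -111-,0-110
  m15: -11-1,-111-,01--1
  m16: -0000,1-000
  m19: 10011 ←essential
  m24: 1-000,11--0,11-0-
  m25: -1-01,11-0-
  m26: 11--0 ←essential
  m28: 11--0,11-0-,111--
  m29: --101,-1-01,-11-1,11-0-,111--
  m30: -111-,11--0,111--
  m31: -11-1,-111-,111--
Essential: --101, 01--1, 10011, 11--0

4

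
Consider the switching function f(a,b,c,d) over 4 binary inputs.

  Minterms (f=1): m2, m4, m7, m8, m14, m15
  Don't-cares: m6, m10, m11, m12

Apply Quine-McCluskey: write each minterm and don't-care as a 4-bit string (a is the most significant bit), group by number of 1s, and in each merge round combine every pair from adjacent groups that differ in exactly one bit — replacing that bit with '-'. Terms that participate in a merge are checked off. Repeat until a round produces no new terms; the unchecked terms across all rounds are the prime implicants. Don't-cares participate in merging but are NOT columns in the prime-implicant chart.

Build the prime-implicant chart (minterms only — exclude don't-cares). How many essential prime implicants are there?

Round 0: 0010✓ 0100✓ 0110✓ 0111✓ 1000✓ 1010✓ 1011✓ 1100✓ 1110✓ 1111✓
Round 1: -010✓ -100✓ -110✓ -111✓ 0-10✓ 01-0✓ 011-✓ 1-00✓ 1-10✓ 1-11✓ 10-0✓ 101-✓ 11-0✓ 111-✓
Round 2: --10 -1-0 -11- 1--0 1-1-
PIs = {--10, -1-0, -11-, 1--0, 1-1-}
Coverage chart:
  m2: --10 ←essential
  m4: -1-0 ←essential
  m7: -11- ←essential
  m8: 1--0 ←essential
  m14: --10,-1-0,-11-,1--0,1-1-
  m15: -11-,1-1-
Essential: --10, -1-0, -11-, 1--0

4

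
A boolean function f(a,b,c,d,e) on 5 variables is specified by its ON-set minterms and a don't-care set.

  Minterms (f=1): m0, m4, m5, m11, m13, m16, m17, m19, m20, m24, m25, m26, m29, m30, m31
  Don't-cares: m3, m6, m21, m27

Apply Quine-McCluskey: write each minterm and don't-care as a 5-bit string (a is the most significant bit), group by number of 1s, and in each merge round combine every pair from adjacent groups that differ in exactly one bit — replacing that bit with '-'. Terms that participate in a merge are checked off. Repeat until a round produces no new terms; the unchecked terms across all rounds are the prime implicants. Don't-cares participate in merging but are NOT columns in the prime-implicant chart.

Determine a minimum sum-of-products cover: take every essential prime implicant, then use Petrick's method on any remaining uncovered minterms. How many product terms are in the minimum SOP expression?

5

[col 0] 00000*, 00011*, 00100*, 00101*, 00110*, 01011*, 01101*, 10000*, 10001*, 10011*, 10100*, 10101*, 11000*, 11001*, 11010*, 11011*, 11101*, 11110*, 11111*
[col 1] -0000*, -0011*, -0100*, -0101*, -1011*, -1101*, 0-011*, 0-101*, 00-00*, 001-0, 0010-*, 1-000*, 1-001*, 1-011*, 1-101*, 10-00*, 10-01*, 100-1*, 1000-*, 1010-*, 11-01*, 11-10*, 11-11*, 110-0*, 110-1*, 1100-*, 1101-*, 111-1*, 1111-*
[col 2] --011, --101, -0-00, -010-, 1--01, 1-0-1, 1-00-, 10-0-, 11--1, 11-1-, 110--
Prime implicants: --011, --101, -0-00, -010-, 001-0, 1--01, 1-0-1, 1-00-, 10-0-, 11--1, 11-1-, 110--
PI chart (minterm → PIs covering it):
  0 | -0-00  (sole → essential)
  4 | -0-00,-010-,001-0
  5 | --101,-010-
  11 | --011  (sole → essential)
  13 | --101  (sole → essential)
  16 | -0-00,1-00-,10-0-
  17 | 1--01,1-0-1,1-00-,10-0-
  19 | --011,1-0-1
  20 | -0-00,-010-,10-0-
  24 | 1-00-,110--
  25 | 1--01,1-0-1,1-00-,11--1,110--
  26 | 11-1-,110--
  29 | --101,1--01,11--1
  30 | 11-1-  (sole → essential)
  31 | 11--1,11-1-
Essential prime implicants: --011, --101, -0-00, 11-1-
Petrick residual → 1-00-
Minimum SOP uses 5 PIs: c'de + cd'e + b'd'e' + ac'd' + abd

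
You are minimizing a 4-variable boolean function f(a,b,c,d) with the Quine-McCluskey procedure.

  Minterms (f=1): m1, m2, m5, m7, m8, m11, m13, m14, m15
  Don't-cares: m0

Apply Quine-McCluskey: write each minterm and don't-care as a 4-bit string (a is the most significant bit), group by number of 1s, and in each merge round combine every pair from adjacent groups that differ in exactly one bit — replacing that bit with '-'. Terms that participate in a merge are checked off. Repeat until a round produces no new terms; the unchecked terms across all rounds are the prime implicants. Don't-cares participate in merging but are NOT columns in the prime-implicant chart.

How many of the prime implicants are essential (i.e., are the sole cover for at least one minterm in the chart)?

5

Round 0: 0000✓ 0001✓ 0010✓ 0101✓ 0111✓ 1000✓ 1011✓ 1101✓ 1110✓ 1111✓
Round 1: -000 -101✓ -111✓ 0-01 00-0 000- 01-1✓ 1-11 11-1✓ 111-
Round 2: -1-1
PIs = {-000, -1-1, 0-01, 00-0, 000-, 1-11, 111-}
Coverage chart:
  m1: 0-01,000-
  m2: 00-0 ←essential
  m5: -1-1,0-01
  m7: -1-1 ←essential
  m8: -000 ←essential
  m11: 1-11 ←essential
  m13: -1-1 ←essential
  m14: 111- ←essential
  m15: -1-1,1-11,111-
Essential: -000, -1-1, 00-0, 1-11, 111-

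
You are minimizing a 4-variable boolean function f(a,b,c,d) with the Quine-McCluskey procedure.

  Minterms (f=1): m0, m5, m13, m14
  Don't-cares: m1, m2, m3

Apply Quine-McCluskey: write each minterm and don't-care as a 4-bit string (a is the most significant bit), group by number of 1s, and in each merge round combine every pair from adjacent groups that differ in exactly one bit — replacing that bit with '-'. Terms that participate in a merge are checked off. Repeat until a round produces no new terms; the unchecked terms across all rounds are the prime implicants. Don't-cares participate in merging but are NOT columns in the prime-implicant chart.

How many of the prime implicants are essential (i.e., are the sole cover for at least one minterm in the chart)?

size-2^0 implicants → 0000(✓)  0001(✓)  0010(✓)  0011(✓)  0101(✓)  1101(✓)  1110
size-2^1 implicants → -101  0-01  00-0(✓)  00-1(✓)  000-(✓)  001-(✓)
size-2^2 implicants → 00--
Unchecked terms (primes): -101, 0-01, 00--, 1110
Minterm coverage:
  m0 ⊆ 00-- [E]
  m5 ⊆ -101,0-01
  m13 ⊆ -101 [E]
  m14 ⊆ 1110 [E]
E = {-101, 00--, 1110}

3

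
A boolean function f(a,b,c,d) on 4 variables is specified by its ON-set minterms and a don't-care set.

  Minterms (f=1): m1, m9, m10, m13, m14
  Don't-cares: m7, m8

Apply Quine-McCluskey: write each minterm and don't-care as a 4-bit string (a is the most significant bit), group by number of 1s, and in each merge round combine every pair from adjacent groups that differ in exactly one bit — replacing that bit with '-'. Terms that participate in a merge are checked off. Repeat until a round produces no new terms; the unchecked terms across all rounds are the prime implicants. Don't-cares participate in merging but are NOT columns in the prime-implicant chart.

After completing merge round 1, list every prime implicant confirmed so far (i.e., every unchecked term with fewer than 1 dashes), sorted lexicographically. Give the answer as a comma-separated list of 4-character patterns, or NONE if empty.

size-2^0 implicants → 0001(✓)  0111  1000(✓)  1001(✓)  1010(✓)  1101(✓)  1110(✓)
size-2^1 implicants → -001  1-01  1-10  10-0  100-
Unchecked terms (primes): -001, 0111, 1-01, 1-10, 10-0, 100-

0111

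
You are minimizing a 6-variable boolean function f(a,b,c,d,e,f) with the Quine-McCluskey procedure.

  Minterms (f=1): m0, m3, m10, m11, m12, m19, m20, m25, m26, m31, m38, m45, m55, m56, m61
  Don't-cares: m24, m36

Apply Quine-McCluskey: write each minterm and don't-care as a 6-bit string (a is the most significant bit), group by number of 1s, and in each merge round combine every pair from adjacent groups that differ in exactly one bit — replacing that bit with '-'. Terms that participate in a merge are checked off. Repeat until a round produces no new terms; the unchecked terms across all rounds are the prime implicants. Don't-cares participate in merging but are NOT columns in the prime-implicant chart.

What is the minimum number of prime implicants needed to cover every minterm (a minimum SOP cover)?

Round 0: 000000 000011✓ 001010✓ 001011✓ 001100 010011✓ 010100 011000✓ 011001✓ 011010✓ 011111 100100✓ 100110✓ 101101✓ 110111 111000✓ 111101✓
Round 1: -11000 0-0011 0-1010 00-011 00101- 0110-0 01100- 1-1101 1001-0
PIs = {-11000, 0-0011, 0-1010, 00-011, 000000, 00101-, 001100, 010100, 0110-0, 01100-, 011111, 1-1101, 1001-0, 110111}
Coverage chart:
  m0: 000000 ←essential
  m3: 0-0011,00-011
  m10: 0-1010,00101-
  m11: 00-011,00101-
  m12: 001100 ←essential
  m19: 0-0011 ←essential
  m20: 010100 ←essential
  m25: 01100- ←essential
  m26: 0-1010,0110-0
  m31: 011111 ←essential
  m38: 1001-0 ←essential
  m45: 1-1101 ←essential
  m55: 110111 ←essential
  m56: -11000 ←essential
  m61: 1-1101 ←essential
Essential: -11000, 0-0011, 000000, 001100, 010100, 01100-, 011111, 1-1101, 1001-0, 110111
Petrick residual → 0-1010, 00-011
Min cover (12 terms): bcd'e'f' + a'c'd'ef + a'cd'ef' + a'b'd'ef + a'b'c'd'e'f' + a'b'cde'f' + a'bc'de'f' + a'bcd'e' + a'bcdef + acde'f + ab'c'df' + abc'def

12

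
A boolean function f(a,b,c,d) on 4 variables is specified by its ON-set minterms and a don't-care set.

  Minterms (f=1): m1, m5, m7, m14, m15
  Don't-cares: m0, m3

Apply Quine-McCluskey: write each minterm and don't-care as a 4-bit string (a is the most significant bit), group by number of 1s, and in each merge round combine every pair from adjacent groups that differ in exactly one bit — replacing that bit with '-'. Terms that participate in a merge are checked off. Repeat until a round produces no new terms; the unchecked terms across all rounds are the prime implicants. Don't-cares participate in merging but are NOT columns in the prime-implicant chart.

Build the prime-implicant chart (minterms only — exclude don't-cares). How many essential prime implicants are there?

size-2^0 implicants → 0000(✓)  0001(✓)  0011(✓)  0101(✓)  0111(✓)  1110(✓)  1111(✓)
size-2^1 implicants → -111  0-01(✓)  0-11(✓)  00-1(✓)  000-  01-1(✓)  111-
size-2^2 implicants → 0--1
Unchecked terms (primes): -111, 0--1, 000-, 111-
Minterm coverage:
  m1 ⊆ 0--1,000-
  m5 ⊆ 0--1 [E]
  m7 ⊆ -111,0--1
  m14 ⊆ 111- [E]
  m15 ⊆ -111,111-
E = {0--1, 111-}

2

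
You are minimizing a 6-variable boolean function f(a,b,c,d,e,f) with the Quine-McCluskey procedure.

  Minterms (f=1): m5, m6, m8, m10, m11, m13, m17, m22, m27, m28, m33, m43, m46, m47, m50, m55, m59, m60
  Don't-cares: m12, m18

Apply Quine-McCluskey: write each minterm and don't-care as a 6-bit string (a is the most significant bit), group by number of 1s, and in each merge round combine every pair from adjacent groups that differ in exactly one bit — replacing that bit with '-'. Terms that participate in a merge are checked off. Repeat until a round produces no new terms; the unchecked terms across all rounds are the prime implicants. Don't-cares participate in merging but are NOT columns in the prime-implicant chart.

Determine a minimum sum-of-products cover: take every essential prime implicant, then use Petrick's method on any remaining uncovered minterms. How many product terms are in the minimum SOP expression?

10

size-2^0 implicants → 000101(✓)  000110(✓)  001000(✓)  001010(✓)  001011(✓)  001100(✓)  001101(✓)  010001  010010(✓)  010110(✓)  011011(✓)  011100(✓)  100001  101011(✓)  101110(✓)  101111(✓)  110010(✓)  110111  111011(✓)  111100(✓)
size-2^1 implicants → -01011(✓)  -10010  -11011(✓)  -11100  0-0110  0-1011(✓)  0-1100  00-101  001-00  0010-0  00101-  00110-  010-10  1-1011(✓)  101-11  10111-
size-2^2 implicants → --1011
Unchecked terms (primes): --1011, -10010, -11100, 0-0110, 0-1100, 00-101, 001-00, 0010-0, 00101-, 00110-, 010-10, 010001, 100001, 101-11, 10111-, 110111
Minterm coverage:
  m5 ⊆ 00-101 [E]
  m6 ⊆ 0-0110 [E]
  m8 ⊆ 001-00,0010-0
  m10 ⊆ 0010-0,00101-
  m11 ⊆ --1011,00101-
  m13 ⊆ 00-101,00110-
  m17 ⊆ 010001 [E]
  m22 ⊆ 0-0110,010-10
  m27 ⊆ --1011 [E]
  m28 ⊆ -11100,0-1100
  m33 ⊆ 100001 [E]
  m43 ⊆ --1011,101-11
  m46 ⊆ 10111- [E]
  m47 ⊆ 101-11,10111-
  m50 ⊆ -10010 [E]
  m55 ⊆ 110111 [E]
  m59 ⊆ --1011 [E]
  m60 ⊆ -11100 [E]
E = {--1011, -10010, -11100, 0-0110, 00-101, 010001, 100001, 10111-, 110111}
Petrick residual → 0010-0
Cover = cd'ef + bc'd'ef' + bcde'f' + a'c'def' + a'b'de'f + a'b'cd'f' + a'bc'd'e'f + ab'c'd'e'f + ab'cde + abc'def  |cover|=10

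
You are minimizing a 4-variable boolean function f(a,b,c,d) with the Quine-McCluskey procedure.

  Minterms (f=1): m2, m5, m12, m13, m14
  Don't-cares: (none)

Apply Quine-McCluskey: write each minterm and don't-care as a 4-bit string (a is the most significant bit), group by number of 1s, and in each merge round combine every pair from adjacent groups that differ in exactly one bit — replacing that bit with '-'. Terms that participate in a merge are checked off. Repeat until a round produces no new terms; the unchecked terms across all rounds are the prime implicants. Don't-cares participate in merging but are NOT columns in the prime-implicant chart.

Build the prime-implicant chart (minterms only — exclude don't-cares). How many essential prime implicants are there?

[col 0] 0010, 0101*, 1100*, 1101*, 1110*
[col 1] -101, 11-0, 110-
Prime implicants: -101, 0010, 11-0, 110-
PI chart (minterm → PIs covering it):
  2 | 0010  (sole → essential)
  5 | -101  (sole → essential)
  12 | 11-0,110-
  13 | -101,110-
  14 | 11-0  (sole → essential)
Essential prime implicants: -101, 0010, 11-0

3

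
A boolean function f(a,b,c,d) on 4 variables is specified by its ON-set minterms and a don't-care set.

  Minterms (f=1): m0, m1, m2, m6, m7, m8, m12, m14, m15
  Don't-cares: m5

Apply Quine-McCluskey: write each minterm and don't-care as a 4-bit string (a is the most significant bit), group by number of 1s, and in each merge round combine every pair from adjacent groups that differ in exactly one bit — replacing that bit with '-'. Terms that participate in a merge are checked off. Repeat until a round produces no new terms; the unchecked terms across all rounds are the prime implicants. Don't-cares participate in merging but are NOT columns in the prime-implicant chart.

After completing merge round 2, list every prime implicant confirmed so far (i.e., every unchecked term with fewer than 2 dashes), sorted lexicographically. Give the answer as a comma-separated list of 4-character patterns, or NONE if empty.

size-2^0 implicants → 0000(✓)  0001(✓)  0010(✓)  0101(✓)  0110(✓)  0111(✓)  1000(✓)  1100(✓)  1110(✓)  1111(✓)
size-2^1 implicants → -000  -110(✓)  -111(✓)  0-01  0-10  00-0  000-  01-1  011-(✓)  1-00  11-0  111-(✓)
size-2^2 implicants → -11-
Unchecked terms (primes): -000, -11-, 0-01, 0-10, 00-0, 000-, 01-1, 1-00, 11-0

-000, 0-01, 0-10, 00-0, 000-, 01-1, 1-00, 11-0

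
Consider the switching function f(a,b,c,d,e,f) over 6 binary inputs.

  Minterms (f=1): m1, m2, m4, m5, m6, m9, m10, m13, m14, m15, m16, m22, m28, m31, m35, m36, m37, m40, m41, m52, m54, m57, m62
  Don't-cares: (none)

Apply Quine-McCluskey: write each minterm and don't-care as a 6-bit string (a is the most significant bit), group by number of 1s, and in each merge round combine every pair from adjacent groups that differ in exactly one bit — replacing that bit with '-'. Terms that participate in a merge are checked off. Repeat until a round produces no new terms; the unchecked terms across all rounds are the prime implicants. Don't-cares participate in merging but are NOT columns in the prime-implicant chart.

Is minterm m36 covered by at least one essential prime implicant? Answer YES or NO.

size-2^0 implicants → 000001(✓)  000010(✓)  000100(✓)  000101(✓)  000110(✓)  001001(✓)  001010(✓)  001101(✓)  001110(✓)  001111(✓)  010000  010110(✓)  011100  011111(✓)  100011  100100(✓)  100101(✓)  101000(✓)  101001(✓)  110100(✓)  110110(✓)  111001(✓)  111110(✓)
size-2^1 implicants → -00100(✓)  -00101(✓)  -01001  -10110  0-0110  0-1111  00-001(✓)  00-010(✓)  00-101(✓)  00-110(✓)  000-01(✓)  000-10(✓)  0001-0  00010-(✓)  001-01(✓)  001-10(✓)  0011-1  00111-  1-0100  1-1001  10010-(✓)  10100-  11-110  1101-0
size-2^2 implicants → -0010-  00--01  00--10
Unchecked terms (primes): -0010-, -01001, -10110, 0-0110, 0-1111, 00--01, 00--10, 0001-0, 0011-1, 00111-, 010000, 011100, 1-0100, 1-1001, 100011, 10100-, 11-110, 1101-0
Minterm coverage:
  m1 ⊆ 00--01 [E]
  m2 ⊆ 00--10 [E]
  m4 ⊆ -0010-,0001-0
  m5 ⊆ -0010-,00--01
  m6 ⊆ 0-0110,00--10,0001-0
  m9 ⊆ -01001,00--01
  m10 ⊆ 00--10 [E]
  m13 ⊆ 00--01,0011-1
  m14 ⊆ 00--10,00111-
  m15 ⊆ 0-1111,0011-1,00111-
  m16 ⊆ 010000 [E]
  m22 ⊆ -10110,0-0110
  m28 ⊆ 011100 [E]
  m31 ⊆ 0-1111 [E]
  m35 ⊆ 100011 [E]
  m36 ⊆ -0010-,1-0100
  m37 ⊆ -0010- [E]
  m40 ⊆ 10100- [E]
  m41 ⊆ -01001,1-1001,10100-
  m52 ⊆ 1-0100,1101-0
  m54 ⊆ -10110,11-110,1101-0
  m57 ⊆ 1-1001 [E]
  m62 ⊆ 11-110 [E]
E = {-0010-, 0-1111, 00--01, 00--10, 010000, 011100, 1-1001, 100011, 10100-, 11-110}

YES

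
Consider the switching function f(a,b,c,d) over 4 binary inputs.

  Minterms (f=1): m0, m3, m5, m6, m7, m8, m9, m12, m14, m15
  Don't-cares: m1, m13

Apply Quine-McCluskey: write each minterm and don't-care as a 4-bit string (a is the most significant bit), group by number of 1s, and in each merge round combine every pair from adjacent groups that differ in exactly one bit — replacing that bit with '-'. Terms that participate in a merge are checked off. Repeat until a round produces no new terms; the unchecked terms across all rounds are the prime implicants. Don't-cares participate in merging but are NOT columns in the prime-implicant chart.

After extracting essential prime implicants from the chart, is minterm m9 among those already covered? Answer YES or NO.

Round 0: 0000✓ 0001✓ 0011✓ 0101✓ 0110✓ 0111✓ 1000✓ 1001✓ 1100✓ 1101✓ 1110✓ 1111✓
Round 1: -000✓ -001✓ -101✓ -110✓ -111✓ 0-01✓ 0-11✓ 00-1✓ 000-✓ 01-1✓ 011-✓ 1-00✓ 1-01✓ 100-✓ 11-0✓ 11-1✓ 110-✓ 111-✓
Round 2: --01 -00- -1-1 -11- 0--1 1-0- 11--
PIs = {--01, -00-, -1-1, -11-, 0--1, 1-0-, 11--}
Coverage chart:
  m0: -00- ←essential
  m3: 0--1 ←essential
  m5: --01,-1-1,0--1
  m6: -11- ←essential
  m7: -1-1,-11-,0--1
  m8: -00-,1-0-
  m9: --01,-00-,1-0-
  m12: 1-0-,11--
  m14: -11-,11--
  m15: -1-1,-11-,11--
Essential: -00-, -11-, 0--1

YES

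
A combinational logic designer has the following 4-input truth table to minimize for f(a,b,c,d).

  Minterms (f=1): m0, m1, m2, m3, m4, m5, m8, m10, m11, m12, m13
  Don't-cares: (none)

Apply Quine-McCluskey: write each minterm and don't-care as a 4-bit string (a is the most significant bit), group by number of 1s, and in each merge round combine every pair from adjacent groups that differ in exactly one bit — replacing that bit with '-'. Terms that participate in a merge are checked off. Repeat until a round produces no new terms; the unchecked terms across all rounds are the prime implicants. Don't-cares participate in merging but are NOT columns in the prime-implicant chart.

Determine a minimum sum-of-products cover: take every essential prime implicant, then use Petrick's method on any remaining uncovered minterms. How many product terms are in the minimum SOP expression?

4

Round 0: 0000✓ 0001✓ 0010✓ 0011✓ 0100✓ 0101✓ 1000✓ 1010✓ 1011✓ 1100✓ 1101✓
Round 1: -000✓ -010✓ -011✓ -100✓ -101✓ 0-00✓ 0-01✓ 00-0✓ 00-1✓ 000-✓ 001-✓ 010-✓ 1-00✓ 10-0✓ 101-✓ 110-✓
Round 2: --00 -0-0 -01- -10- 0-0- 00--
PIs = {--00, -0-0, -01-, -10-, 0-0-, 00--}
Coverage chart:
  m0: --00,-0-0,0-0-,00--
  m1: 0-0-,00--
  m2: -0-0,-01-,00--
  m3: -01-,00--
  m4: --00,-10-,0-0-
  m5: -10-,0-0-
  m8: --00,-0-0
  m10: -0-0,-01-
  m11: -01- ←essential
  m12: --00,-10-
  m13: -10- ←essential
Essential: -01-, -10-
Petrick residual → --00, 0-0-
Min cover (4 terms): c'd' + b'c + bc' + a'c'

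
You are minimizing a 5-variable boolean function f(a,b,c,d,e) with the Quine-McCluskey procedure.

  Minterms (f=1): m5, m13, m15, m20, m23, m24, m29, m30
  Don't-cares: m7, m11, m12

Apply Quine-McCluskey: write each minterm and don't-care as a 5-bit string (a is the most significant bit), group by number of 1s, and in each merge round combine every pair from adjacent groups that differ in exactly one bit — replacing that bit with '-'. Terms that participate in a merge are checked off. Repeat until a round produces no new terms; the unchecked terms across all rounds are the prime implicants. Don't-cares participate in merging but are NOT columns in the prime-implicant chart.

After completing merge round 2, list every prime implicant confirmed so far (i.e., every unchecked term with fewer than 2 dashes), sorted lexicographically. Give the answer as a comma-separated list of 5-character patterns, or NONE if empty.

-0111, -1101, 01-11, 0110-, 10100, 11000, 11110

size-2^0 implicants → 00101(✓)  00111(✓)  01011(✓)  01100(✓)  01101(✓)  01111(✓)  10100  10111(✓)  11000  11101(✓)  11110
size-2^1 implicants → -0111  -1101  0-101(✓)  0-111(✓)  001-1(✓)  01-11  011-1(✓)  0110-
size-2^2 implicants → 0-1-1
Unchecked terms (primes): -0111, -1101, 0-1-1, 01-11, 0110-, 10100, 11000, 11110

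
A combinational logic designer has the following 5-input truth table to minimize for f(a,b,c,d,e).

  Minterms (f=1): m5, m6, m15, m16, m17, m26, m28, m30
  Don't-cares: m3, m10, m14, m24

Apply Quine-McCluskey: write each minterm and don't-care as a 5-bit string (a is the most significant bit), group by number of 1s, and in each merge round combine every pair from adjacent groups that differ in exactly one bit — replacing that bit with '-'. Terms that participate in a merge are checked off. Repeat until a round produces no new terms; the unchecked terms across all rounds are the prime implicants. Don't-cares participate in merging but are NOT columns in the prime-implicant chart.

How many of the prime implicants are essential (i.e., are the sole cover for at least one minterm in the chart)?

5

[col 0] 00011, 00101, 00110*, 01010*, 01110*, 01111*, 10000*, 10001*, 11000*, 11010*, 11100*, 11110*
[col 1] -1010*, -1110*, 0-110, 01-10*, 0111-, 1-000, 1000-, 11-00*, 11-10*, 110-0*, 111-0*
[col 2] -1-10, 11--0
Prime implicants: -1-10, 0-110, 00011, 00101, 0111-, 1-000, 1000-, 11--0
PI chart (minterm → PIs covering it):
  5 | 00101  (sole → essential)
  6 | 0-110  (sole → essential)
  15 | 0111-  (sole → essential)
  16 | 1-000,1000-
  17 | 1000-  (sole → essential)
  26 | -1-10,11--0
  28 | 11--0  (sole → essential)
  30 | -1-10,11--0
Essential prime implicants: 0-110, 00101, 0111-, 1000-, 11--0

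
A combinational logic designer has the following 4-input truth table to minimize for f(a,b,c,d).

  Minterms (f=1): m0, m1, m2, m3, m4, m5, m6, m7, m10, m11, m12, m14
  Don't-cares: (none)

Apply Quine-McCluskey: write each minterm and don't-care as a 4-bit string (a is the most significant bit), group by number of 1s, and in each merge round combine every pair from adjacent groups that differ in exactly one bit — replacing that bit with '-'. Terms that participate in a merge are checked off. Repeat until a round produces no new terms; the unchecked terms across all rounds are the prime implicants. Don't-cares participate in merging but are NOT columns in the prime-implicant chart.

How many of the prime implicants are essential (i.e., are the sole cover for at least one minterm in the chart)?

[col 0] 0000*, 0001*, 0010*, 0011*, 0100*, 0101*, 0110*, 0111*, 1010*, 1011*, 1100*, 1110*
[col 1] -010*, -011*, -100*, -110*, 0-00*, 0-01*, 0-10*, 0-11*, 00-0*, 00-1*, 000-*, 001-*, 01-0*, 01-1*, 010-*, 011-*, 1-10*, 101-*, 11-0*
[col 2] --10, -01-, -1-0, 0--0*, 0--1*, 0-0-*, 0-1-*, 00--*, 01--*
[col 3] 0---
Prime implicants: --10, -01-, -1-0, 0---
PI chart (minterm → PIs covering it):
  0 | 0---  (sole → essential)
  1 | 0---  (sole → essential)
  2 | --10,-01-,0---
  3 | -01-,0---
  4 | -1-0,0---
  5 | 0---  (sole → essential)
  6 | --10,-1-0,0---
  7 | 0---  (sole → essential)
  10 | --10,-01-
  11 | -01-  (sole → essential)
  12 | -1-0  (sole → essential)
  14 | --10,-1-0
Essential prime implicants: -01-, -1-0, 0---

3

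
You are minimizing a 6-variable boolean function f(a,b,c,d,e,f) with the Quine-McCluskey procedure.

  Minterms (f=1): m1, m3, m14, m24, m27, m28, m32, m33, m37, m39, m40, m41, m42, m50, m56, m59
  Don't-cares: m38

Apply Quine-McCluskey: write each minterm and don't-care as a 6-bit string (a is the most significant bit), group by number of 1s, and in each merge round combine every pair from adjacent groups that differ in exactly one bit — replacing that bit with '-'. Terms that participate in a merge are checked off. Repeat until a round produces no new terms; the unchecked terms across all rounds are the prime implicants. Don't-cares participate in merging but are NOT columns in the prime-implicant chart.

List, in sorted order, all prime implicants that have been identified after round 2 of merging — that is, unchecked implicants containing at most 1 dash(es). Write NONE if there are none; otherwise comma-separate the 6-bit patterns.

-00001, -11000, -11011, 0000-1, 001110, 011-00, 1-1000, 100-01, 1001-1, 10011-, 1010-0, 110010

Round 0: 000001✓ 000011✓ 001110 011000✓ 011011✓ 011100✓ 100000✓ 100001✓ 100101✓ 100110✓ 100111✓ 101000✓ 101001✓ 101010✓ 110010 111000✓ 111011✓
Round 1: -00001 -11000 -11011 0000-1 011-00 1-1000 10-000✓ 10-001✓ 100-01 10000-✓ 1001-1 10011- 1010-0 10100-✓
Round 2: 10-00-
PIs = {-00001, -11000, -11011, 0000-1, 001110, 011-00, 1-1000, 10-00-, 100-01, 1001-1, 10011-, 1010-0, 110010}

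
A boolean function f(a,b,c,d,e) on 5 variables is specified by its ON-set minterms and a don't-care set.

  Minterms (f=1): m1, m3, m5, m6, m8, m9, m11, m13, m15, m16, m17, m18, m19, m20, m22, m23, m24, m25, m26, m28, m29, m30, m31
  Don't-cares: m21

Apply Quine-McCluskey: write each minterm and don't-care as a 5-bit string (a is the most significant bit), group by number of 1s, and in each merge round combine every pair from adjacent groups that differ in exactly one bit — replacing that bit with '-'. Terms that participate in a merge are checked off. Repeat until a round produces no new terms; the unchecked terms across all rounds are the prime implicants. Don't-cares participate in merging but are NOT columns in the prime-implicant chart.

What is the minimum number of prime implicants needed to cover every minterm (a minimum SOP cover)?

Round 0: 00001✓ 00011✓ 00101✓ 00110✓ 01000✓ 01001✓ 01011✓ 01101✓ 01111✓ 10000✓ 10001✓ 10010✓ 10011✓ 10100✓ 10101✓ 10110✓ 10111✓ 11000✓ 11001✓ 11010✓ 11100✓ 11101✓ 11110✓ 11111✓
Round 1: -0001✓ -0011✓ -0101✓ -0110 -1000✓ -1001✓ -1101✓ -1111✓ 0-001✓ 0-011✓ 0-101✓ 00-01✓ 000-1✓ 01-01✓ 01-11✓ 010-1✓ 0100-✓ 011-1✓ 1-000✓ 1-001✓ 1-010✓ 1-100✓ 1-101✓ 1-110✓ 1-111✓ 10-00✓ 10-01✓ 10-10✓ 10-11✓ 100-0✓ 100-1✓ 1000-✓ 1001-✓ 101-0✓ 101-1✓ 1010-✓ 1011-✓ 11-00✓ 11-01✓ 11-10✓ 110-0✓ 1100-✓ 111-0✓ 111-1✓ 1110-✓ 1111-✓
Round 2: --001✓ --101✓ -0-01✓ -00-1 -1-01✓ -100- -11-1 0--01✓ 0-0-1 01--1 1--00✓ 1--01✓ 1--10✓ 1-0-0✓ 1-00-✓ 1-1-0✓ 1-1-1✓ 1-10-✓ 1-11-✓ 10--0✓ 10--1✓ 10-0-✓ 10-1-✓ 100--✓ 101--✓ 11--0✓ 11-0-✓ 111--✓
Round 3: ---01 1---0 1--0- 1-1-- 10---
PIs = {---01, -00-1, -0110, -100-, -11-1, 0-0-1, 01--1, 1---0, 1--0-, 1-1--, 10---}
Coverage chart:
  m1: ---01,-00-1,0-0-1
  m3: -00-1,0-0-1
  m5: ---01 ←essential
  m6: -0110 ←essential
  m8: -100- ←essential
  m9: ---01,-100-,0-0-1,01--1
  m11: 0-0-1,01--1
  m13: ---01,-11-1,01--1
  m15: -11-1,01--1
  m16: 1---0,1--0-,10---
  m17: ---01,-00-1,1--0-,10---
  m18: 1---0,10---
  m19: -00-1,10---
  m20: 1---0,1--0-,1-1--,10---
  m22: -0110,1---0,1-1--,10---
  m23: 1-1--,10---
  m24: -100-,1---0,1--0-
  m25: ---01,-100-,1--0-
  m26: 1---0 ←essential
  m28: 1---0,1--0-,1-1--
  m29: ---01,-11-1,1--0-,1-1--
  m30: 1---0,1-1--
  m31: -11-1,1-1--
Essential: ---01, -0110, -100-, 1---0
Petrick residual → -00-1, 01--1, 1-1--
Min cover (7 terms): d'e + b'c'e + b'cde' + bc'd' + a'be + ae' + ac

7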